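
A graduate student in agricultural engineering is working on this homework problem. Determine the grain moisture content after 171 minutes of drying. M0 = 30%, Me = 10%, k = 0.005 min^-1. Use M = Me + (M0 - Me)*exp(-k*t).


M = Me + (M0 - Me) * e^(-k*t)
  = 10 + (30 - 10) * e^(-0.005*171)
  = 10 + 20 * e^(-0.855)
  = 10 + 20 * 0.42528
  = 10 + 8.5057
  = 18.51%


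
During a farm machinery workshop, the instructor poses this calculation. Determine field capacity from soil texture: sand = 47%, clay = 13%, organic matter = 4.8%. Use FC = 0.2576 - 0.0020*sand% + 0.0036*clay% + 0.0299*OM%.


FC = 0.2576 - 0.0020*47 + 0.0036*13 + 0.0299*4.8
   = 0.2576 - 0.0940 + 0.0468 + 0.1435
   = 0.3539


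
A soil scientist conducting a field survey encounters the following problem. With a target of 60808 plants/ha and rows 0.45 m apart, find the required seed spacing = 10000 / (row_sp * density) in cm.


spacing = 10000 / (row_sp * density)
        = 10000 / (0.45 * 60808)
        = 10000 / 27363.60
        = 0.36545 m = 36.54 cm


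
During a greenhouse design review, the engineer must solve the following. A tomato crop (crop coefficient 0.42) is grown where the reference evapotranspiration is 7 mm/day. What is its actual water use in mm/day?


ETc = Kc * ET0
    = 0.42 * 7
    = 2.94 mm/day


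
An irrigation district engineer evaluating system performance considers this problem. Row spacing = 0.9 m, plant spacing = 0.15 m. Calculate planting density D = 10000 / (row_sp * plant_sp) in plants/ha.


D = 10000 / (row_sp * plant_sp)
  = 10000 / (0.9 * 0.15)
  = 10000 / 0.1350
  = 74074.07 plants/ha


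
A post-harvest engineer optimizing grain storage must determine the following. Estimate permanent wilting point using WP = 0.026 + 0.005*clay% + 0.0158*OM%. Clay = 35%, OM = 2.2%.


WP = 0.026 + 0.005*35 + 0.0158*2.2
   = 0.026 + 0.1750 + 0.0348
   = 0.2358


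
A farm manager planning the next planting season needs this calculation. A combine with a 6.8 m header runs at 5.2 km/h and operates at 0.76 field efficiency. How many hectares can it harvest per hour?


C = w * v * eta_f / 10
  = 6.8 * 5.2 * 0.76 / 10
  = 26.87 / 10
  = 2.69 ha/h


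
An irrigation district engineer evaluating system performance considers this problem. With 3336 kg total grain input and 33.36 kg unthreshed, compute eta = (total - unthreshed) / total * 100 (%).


eta = (total - unthreshed) / total * 100
    = (3336 - 33.36) / 3336 * 100
    = 3302.64 / 3336 * 100
    = 99%


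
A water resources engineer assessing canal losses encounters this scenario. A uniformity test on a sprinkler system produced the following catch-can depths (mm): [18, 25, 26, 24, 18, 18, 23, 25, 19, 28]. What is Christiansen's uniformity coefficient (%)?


xbar = 224 / 10 = 22.400
sum|xi - xbar| = 33.200
CU = 100 * (1 - 33.200 / (10 * 22.400))
   = 100 * (1 - 0.1482)
   = 85.18%


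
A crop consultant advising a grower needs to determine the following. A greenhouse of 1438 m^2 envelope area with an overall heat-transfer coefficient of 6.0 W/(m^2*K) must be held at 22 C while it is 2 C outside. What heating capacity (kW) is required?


dT = 22 - (2) = 20 K
Q = U * A * dT
  = 6.0 * 1438 * 20
  = 172560 W = 172.56 kW


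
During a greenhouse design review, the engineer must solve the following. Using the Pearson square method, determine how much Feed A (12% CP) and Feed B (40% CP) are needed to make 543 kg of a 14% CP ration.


parts_A = CP_b - target = 40 - 14 = 26
parts_B = target - CP_a = 14 - 12 = 2
total_parts = 26 + 2 = 28
Feed A = 543 * 26 / 28 = 504.21 kg
Feed B = 543 * 2 / 28 = 38.79 kg

504.21 kg


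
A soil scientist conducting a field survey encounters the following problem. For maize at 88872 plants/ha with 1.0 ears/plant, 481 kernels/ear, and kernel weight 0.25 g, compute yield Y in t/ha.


Y = density * ears * kernels * kw
  = 88872 * 1.0 * 481 * 0.25 g/ha
  = 10686858 g/ha
  = 10686.86 kg/ha = 10.69 t/ha


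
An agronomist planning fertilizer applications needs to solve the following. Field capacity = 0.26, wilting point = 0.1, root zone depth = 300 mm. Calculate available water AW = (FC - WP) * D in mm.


AW = (FC - WP) * D
   = (0.26 - 0.1) * 300
   = 0.16 * 300
   = 48 mm


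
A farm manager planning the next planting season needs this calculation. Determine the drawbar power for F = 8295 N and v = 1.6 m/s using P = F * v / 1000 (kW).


P = F * v / 1000
  = 8295 * 1.6 / 1000
  = 13272 / 1000
  = 13.27 kW


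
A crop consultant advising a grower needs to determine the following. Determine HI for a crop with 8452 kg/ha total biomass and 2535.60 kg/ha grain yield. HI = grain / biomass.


HI = grain_yield / biomass
   = 2535.60 / 8452
   = 0.30


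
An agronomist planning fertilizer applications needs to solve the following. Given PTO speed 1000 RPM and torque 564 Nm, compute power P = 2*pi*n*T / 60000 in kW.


P = 2*pi*n*T / 60000
  = 2*pi * 1000 * 564 / 60000
  = 3543716.51 / 60000
  = 59.06 kW


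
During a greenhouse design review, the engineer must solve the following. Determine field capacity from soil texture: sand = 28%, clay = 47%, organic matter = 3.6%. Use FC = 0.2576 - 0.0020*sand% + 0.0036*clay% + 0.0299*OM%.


FC = 0.2576 - 0.0020*28 + 0.0036*47 + 0.0299*3.6
   = 0.2576 - 0.0560 + 0.1692 + 0.1076
   = 0.4784


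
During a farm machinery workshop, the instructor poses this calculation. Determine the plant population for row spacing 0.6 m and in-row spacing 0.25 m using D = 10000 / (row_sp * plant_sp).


D = 10000 / (row_sp * plant_sp)
  = 10000 / (0.6 * 0.25)
  = 10000 / 0.1500
  = 66666.67 plants/ha


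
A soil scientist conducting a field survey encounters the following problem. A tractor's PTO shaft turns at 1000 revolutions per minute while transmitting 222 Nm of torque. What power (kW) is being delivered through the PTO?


P = 2*pi*n*T / 60000
  = 2*pi * 1000 * 222 / 60000
  = 1394867.14 / 60000
  = 23.25 kW


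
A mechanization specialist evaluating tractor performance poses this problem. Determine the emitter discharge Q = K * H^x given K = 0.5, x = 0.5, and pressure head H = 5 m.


Q = K * H^x
  = 0.5 * 5^0.5
  = 0.5 * 2.2361
  = 1.12 L/h


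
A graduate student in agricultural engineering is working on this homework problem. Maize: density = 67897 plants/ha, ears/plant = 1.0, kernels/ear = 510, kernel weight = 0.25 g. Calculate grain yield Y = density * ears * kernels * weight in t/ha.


Y = density * ears * kernels * kw
  = 67897 * 1.0 * 510 * 0.25 g/ha
  = 8656867.50 g/ha
  = 8656.87 kg/ha = 8.66 t/ha


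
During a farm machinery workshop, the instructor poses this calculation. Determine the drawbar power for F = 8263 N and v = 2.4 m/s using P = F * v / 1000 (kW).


P = F * v / 1000
  = 8263 * 2.4 / 1000
  = 19831.20 / 1000
  = 19.83 kW


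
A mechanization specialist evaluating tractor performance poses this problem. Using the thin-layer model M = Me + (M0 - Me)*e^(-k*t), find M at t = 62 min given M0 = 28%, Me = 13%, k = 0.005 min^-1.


M = Me + (M0 - Me) * e^(-k*t)
  = 13 + (28 - 13) * e^(-0.005*62)
  = 13 + 15 * e^(-0.310)
  = 13 + 15 * 0.73345
  = 13 + 11.0017
  = 24.00%


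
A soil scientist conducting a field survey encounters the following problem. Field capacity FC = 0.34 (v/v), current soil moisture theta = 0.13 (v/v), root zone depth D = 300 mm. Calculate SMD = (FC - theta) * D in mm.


SMD = (FC - theta) * D
    = (0.34 - 0.13) * 300
    = 0.210 * 300
    = 63 mm


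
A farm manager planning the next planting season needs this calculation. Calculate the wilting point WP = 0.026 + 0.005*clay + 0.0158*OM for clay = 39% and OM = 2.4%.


WP = 0.026 + 0.005*39 + 0.0158*2.4
   = 0.026 + 0.1950 + 0.0379
   = 0.2589


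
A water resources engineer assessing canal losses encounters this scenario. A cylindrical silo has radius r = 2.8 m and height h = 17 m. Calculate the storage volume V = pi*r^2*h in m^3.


V = pi * r^2 * h
  = pi * 2.8^2 * 17
  = pi * 7.84 * 17
  = 418.71 m^3


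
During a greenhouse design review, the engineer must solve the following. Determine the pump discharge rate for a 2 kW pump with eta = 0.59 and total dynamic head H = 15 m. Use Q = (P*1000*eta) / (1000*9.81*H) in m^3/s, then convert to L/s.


Q = (P * 1000 * eta) / (rho * g * H)
  = (2 * 1000 * 0.59) / (1000 * 9.81 * 15)
  = 1180 / 147150
  = 0.00802 m^3/s = 8.02 L/s


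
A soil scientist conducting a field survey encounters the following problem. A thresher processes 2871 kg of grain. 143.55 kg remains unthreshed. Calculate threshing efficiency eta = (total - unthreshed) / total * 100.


eta = (total - unthreshed) / total * 100
    = (2871 - 143.55) / 2871 * 100
    = 2727.45 / 2871 * 100
    = 95%


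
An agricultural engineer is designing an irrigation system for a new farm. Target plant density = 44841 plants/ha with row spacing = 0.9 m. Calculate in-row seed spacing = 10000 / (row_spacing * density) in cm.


spacing = 10000 / (row_sp * density)
        = 10000 / (0.9 * 44841)
        = 10000 / 40356.90
        = 0.24779 m = 24.78 cm


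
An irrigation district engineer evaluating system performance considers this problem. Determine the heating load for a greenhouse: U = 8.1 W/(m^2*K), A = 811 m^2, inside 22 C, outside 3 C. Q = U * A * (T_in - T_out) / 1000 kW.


dT = 22 - (3) = 19 K
Q = U * A * dT
  = 8.1 * 811 * 19
  = 124812.90 W = 124.81 kW


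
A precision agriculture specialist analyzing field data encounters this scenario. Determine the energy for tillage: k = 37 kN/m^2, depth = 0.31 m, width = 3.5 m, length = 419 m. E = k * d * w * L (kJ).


E = k * d * w * L
  = 37 * 0.31 * 3.5 * 419
  = 16820.76 kJ


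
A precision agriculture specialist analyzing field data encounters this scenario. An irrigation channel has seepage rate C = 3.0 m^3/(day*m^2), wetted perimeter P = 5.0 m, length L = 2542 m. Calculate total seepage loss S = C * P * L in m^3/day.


S = C * P * L
  = 3.0 * 5.0 * 2542
  = 38130 m^3/day


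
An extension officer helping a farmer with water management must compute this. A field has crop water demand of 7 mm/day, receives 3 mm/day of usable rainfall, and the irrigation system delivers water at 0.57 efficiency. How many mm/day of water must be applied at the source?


IWR = (ETc - Pe) / Ea
    = (7 - 3) / 0.57
    = 4 / 0.57
    = 7.02 mm/day


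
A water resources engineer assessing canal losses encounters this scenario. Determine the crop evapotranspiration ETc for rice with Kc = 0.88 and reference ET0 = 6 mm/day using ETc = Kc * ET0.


ETc = Kc * ET0
    = 0.88 * 6
    = 5.28 mm/day


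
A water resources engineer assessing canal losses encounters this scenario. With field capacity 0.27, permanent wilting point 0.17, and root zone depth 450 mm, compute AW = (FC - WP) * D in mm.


AW = (FC - WP) * D
   = (0.27 - 0.17) * 450
   = 0.10 * 450
   = 45 mm


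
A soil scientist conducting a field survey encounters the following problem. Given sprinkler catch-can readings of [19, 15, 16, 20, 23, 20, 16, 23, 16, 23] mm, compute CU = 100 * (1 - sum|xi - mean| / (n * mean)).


xbar = 191 / 10 = 19.100
sum|xi - xbar| = 27
CU = 100 * (1 - 27 / (10 * 19.100))
   = 100 * (1 - 0.1414)
   = 85.86%


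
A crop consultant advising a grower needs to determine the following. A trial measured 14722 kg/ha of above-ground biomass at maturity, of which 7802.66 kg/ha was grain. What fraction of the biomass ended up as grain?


HI = grain_yield / biomass
   = 7802.66 / 14722
   = 0.53


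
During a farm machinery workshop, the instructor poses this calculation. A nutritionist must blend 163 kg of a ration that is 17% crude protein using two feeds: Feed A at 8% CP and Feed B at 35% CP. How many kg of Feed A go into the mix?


parts_A = CP_b - target = 35 - 17 = 18
parts_B = target - CP_a = 17 - 8 = 9
total_parts = 18 + 9 = 27
Feed A = 163 * 18 / 27 = 108.67 kg
Feed B = 163 * 9 / 27 = 54.33 kg

108.67 kg


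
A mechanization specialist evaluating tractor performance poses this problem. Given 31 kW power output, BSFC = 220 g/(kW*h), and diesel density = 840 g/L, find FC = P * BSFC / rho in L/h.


FC = P * BSFC / rho_fuel
   = 31 * 220 / 840
   = 6820 / 840
   = 8.12 L/h


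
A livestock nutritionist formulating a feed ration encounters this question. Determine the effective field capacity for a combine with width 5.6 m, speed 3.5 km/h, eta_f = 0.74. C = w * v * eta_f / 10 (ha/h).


C = w * v * eta_f / 10
  = 5.6 * 3.5 * 0.74 / 10
  = 14.50 / 10
  = 1.45 ha/h


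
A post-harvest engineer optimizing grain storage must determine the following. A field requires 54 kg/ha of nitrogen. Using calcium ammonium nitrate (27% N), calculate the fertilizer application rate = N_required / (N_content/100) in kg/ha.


Rate = N_required / (N_content / 100)
     = 54 / (27 / 100)
     = 54 / 0.27
     = 200 kg/ha


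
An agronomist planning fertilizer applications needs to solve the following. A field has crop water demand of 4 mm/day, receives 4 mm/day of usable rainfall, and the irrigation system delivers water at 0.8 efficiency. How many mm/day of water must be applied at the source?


IWR = (ETc - Pe) / Ea
    = (4 - 4) / 0.8
    = 0 / 0.8
    = 0 mm/day


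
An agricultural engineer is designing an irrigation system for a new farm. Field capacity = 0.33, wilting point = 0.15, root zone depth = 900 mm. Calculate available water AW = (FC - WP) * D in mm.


AW = (FC - WP) * D
   = (0.33 - 0.15) * 900
   = 0.18 * 900
   = 162 mm


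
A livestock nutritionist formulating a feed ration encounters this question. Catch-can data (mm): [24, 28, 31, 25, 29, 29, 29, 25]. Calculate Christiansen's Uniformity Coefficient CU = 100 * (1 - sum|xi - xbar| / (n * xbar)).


xbar = 220 / 8 = 27.500
sum|xi - xbar| = 17
CU = 100 * (1 - 17 / (8 * 27.500))
   = 100 * (1 - 0.0773)
   = 92.27%


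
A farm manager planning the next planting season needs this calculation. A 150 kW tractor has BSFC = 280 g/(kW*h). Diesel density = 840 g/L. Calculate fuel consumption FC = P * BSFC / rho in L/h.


FC = P * BSFC / rho_fuel
   = 150 * 280 / 840
   = 42000 / 840
   = 50 L/h


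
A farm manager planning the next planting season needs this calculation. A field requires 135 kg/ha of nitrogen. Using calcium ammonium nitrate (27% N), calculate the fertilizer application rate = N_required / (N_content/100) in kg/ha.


Rate = N_required / (N_content / 100)
     = 135 / (27 / 100)
     = 135 / 0.27
     = 500 kg/ha


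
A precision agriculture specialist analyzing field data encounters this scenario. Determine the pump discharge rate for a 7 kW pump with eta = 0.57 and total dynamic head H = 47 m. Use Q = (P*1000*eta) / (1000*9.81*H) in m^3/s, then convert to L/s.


Q = (P * 1000 * eta) / (rho * g * H)
  = (7 * 1000 * 0.57) / (1000 * 9.81 * 47)
  = 3990 / 461070
  = 0.00865 m^3/s = 8.65 L/s


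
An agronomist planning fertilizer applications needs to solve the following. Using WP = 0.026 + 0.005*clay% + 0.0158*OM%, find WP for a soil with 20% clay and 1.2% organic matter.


WP = 0.026 + 0.005*20 + 0.0158*1.2
   = 0.026 + 0.1000 + 0.0190
   = 0.1450


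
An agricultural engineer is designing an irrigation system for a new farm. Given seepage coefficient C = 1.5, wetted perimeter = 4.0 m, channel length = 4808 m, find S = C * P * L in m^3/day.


S = C * P * L
  = 1.5 * 4.0 * 4808
  = 28848 m^3/day


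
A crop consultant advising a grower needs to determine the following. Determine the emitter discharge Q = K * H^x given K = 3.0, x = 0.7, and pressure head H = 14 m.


Q = K * H^x
  = 3.0 * 14^0.7
  = 3.0 * 6.3429
  = 19.03 L/h


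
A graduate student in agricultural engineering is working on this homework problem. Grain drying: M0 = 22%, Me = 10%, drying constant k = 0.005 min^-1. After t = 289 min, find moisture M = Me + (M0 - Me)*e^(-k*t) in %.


M = Me + (M0 - Me) * e^(-k*t)
  = 10 + (22 - 10) * e^(-0.005*289)
  = 10 + 12 * e^(-1.445)
  = 10 + 12 * 0.23575
  = 10 + 2.8290
  = 12.83%


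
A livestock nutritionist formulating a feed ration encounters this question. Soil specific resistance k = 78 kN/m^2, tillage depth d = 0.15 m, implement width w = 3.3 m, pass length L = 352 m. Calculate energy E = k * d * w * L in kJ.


E = k * d * w * L
  = 78 * 0.15 * 3.3 * 352
  = 13590.72 kJ


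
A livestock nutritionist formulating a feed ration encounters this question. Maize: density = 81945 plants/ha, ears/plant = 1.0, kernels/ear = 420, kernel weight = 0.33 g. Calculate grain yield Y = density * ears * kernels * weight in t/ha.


Y = density * ears * kernels * kw
  = 81945 * 1.0 * 420 * 0.33 g/ha
  = 11357577 g/ha
  = 11357.58 kg/ha = 11.36 t/ha


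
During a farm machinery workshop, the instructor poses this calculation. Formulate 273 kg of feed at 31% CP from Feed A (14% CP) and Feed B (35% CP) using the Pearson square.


parts_A = CP_b - target = 35 - 31 = 4
parts_B = target - CP_a = 31 - 14 = 17
total_parts = 4 + 17 = 21
Feed A = 273 * 4 / 21 = 52 kg
Feed B = 273 * 17 / 21 = 221 kg

52 kg


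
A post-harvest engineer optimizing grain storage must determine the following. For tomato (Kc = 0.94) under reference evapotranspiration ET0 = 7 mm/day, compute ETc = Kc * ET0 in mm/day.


ETc = Kc * ET0
    = 0.94 * 7
    = 6.58 mm/day


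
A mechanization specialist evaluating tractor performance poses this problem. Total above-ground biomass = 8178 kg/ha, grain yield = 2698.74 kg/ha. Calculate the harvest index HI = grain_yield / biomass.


HI = grain_yield / biomass
   = 2698.74 / 8178
   = 0.33


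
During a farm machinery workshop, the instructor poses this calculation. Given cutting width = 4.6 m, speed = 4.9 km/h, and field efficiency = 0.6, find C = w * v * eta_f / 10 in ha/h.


C = w * v * eta_f / 10
  = 4.6 * 4.9 * 0.6 / 10
  = 13.52 / 10
  = 1.35 ha/h


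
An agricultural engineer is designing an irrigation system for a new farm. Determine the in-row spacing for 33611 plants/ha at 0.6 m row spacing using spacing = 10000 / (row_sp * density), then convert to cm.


spacing = 10000 / (row_sp * density)
        = 10000 / (0.6 * 33611)
        = 10000 / 20166.60
        = 0.49587 m = 49.59 cm


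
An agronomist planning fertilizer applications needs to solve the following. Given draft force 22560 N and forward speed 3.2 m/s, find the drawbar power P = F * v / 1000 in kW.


P = F * v / 1000
  = 22560 * 3.2 / 1000
  = 72192 / 1000
  = 72.19 kW


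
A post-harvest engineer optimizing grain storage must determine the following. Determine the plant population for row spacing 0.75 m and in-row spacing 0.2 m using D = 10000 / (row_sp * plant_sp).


D = 10000 / (row_sp * plant_sp)
  = 10000 / (0.75 * 0.2)
  = 10000 / 0.1500
  = 66666.67 plants/ha


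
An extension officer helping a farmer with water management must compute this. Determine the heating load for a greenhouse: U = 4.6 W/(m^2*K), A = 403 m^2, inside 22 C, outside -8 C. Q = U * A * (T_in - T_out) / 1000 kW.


dT = 22 - (-8) = 30 K
Q = U * A * dT
  = 4.6 * 403 * 30
  = 55614 W = 55.61 kW


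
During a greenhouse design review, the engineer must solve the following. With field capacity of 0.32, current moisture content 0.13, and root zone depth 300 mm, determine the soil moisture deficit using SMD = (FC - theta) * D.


SMD = (FC - theta) * D
    = (0.32 - 0.13) * 300
    = 0.190 * 300
    = 57 mm


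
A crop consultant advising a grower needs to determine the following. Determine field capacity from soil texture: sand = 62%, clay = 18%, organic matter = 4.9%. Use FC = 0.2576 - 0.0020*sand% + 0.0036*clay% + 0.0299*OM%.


FC = 0.2576 - 0.0020*62 + 0.0036*18 + 0.0299*4.9
   = 0.2576 - 0.1240 + 0.0648 + 0.1465
   = 0.3449


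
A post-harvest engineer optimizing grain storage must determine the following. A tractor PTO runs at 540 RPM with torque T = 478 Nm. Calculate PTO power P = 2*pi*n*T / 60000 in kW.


P = 2*pi*n*T / 60000
  = 2*pi * 540 * 478 / 60000
  = 1621815.79 / 60000
  = 27.03 kW


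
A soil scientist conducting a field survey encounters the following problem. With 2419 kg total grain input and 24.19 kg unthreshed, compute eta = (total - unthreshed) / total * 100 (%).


eta = (total - unthreshed) / total * 100
    = (2419 - 24.19) / 2419 * 100
    = 2394.81 / 2419 * 100
    = 99%


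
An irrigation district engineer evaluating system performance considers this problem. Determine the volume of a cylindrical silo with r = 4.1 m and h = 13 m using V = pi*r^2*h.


V = pi * r^2 * h
  = pi * 4.1^2 * 13
  = pi * 16.81 * 13
  = 686.53 m^3


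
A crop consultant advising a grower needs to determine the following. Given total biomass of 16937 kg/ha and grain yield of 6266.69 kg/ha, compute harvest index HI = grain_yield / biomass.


HI = grain_yield / biomass
   = 6266.69 / 16937
   = 0.37


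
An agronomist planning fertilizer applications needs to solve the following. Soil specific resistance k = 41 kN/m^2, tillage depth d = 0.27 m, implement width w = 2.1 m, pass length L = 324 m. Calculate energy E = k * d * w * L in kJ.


E = k * d * w * L
  = 41 * 0.27 * 2.1 * 324
  = 7532.03 kJ


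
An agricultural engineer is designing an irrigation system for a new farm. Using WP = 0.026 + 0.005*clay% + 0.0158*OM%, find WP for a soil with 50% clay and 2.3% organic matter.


WP = 0.026 + 0.005*50 + 0.0158*2.3
   = 0.026 + 0.2500 + 0.0363
   = 0.3123


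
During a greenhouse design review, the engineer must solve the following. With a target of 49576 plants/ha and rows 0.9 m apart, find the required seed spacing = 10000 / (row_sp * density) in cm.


spacing = 10000 / (row_sp * density)
        = 10000 / (0.9 * 49576)
        = 10000 / 44618.40
        = 0.22412 m = 22.41 cm


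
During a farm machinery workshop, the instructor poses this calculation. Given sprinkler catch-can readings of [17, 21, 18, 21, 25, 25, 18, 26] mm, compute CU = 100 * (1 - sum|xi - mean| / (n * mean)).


xbar = 171 / 8 = 21.375
sum|xi - xbar| = 23.750
CU = 100 * (1 - 23.750 / (8 * 21.375))
   = 100 * (1 - 0.1389)
   = 86.11%


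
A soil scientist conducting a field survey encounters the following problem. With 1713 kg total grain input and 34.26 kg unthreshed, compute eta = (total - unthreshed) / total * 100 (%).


eta = (total - unthreshed) / total * 100
    = (1713 - 34.26) / 1713 * 100
    = 1678.74 / 1713 * 100
    = 98%


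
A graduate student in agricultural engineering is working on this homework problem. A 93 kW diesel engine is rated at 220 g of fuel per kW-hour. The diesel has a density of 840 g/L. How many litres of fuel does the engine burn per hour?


FC = P * BSFC / rho_fuel
   = 93 * 220 / 840
   = 20460 / 840
   = 24.36 L/h


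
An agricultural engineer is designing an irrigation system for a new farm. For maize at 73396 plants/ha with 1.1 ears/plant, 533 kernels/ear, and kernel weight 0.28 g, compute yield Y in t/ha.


Y = density * ears * kernels * kw
  = 73396 * 1.1 * 533 * 0.28 g/ha
  = 12048980.94 g/ha
  = 12048.98 kg/ha = 12.05 t/ha


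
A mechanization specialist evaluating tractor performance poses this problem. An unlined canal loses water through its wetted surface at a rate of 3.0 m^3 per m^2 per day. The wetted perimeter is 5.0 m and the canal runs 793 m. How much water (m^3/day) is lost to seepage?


S = C * P * L
  = 3.0 * 5.0 * 793
  = 11895 m^3/day


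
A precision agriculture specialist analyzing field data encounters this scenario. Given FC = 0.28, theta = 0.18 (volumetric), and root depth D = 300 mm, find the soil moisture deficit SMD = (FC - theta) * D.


SMD = (FC - theta) * D
    = (0.28 - 0.18) * 300
    = 0.100 * 300
    = 30 mm


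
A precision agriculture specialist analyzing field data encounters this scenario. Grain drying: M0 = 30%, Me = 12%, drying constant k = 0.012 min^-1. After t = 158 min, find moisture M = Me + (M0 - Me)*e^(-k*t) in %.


M = Me + (M0 - Me) * e^(-k*t)
  = 12 + (30 - 12) * e^(-0.012*158)
  = 12 + 18 * e^(-1.896)
  = 12 + 18 * 0.15017
  = 12 + 2.7030
  = 14.70%


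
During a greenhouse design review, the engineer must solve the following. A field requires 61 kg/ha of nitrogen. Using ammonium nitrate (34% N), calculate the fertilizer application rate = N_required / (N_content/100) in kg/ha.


Rate = N_required / (N_content / 100)
     = 61 / (34 / 100)
     = 61 / 0.34
     = 179.41 kg/ha


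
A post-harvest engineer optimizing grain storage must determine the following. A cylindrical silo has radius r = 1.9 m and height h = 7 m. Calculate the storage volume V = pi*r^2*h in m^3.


V = pi * r^2 * h
  = pi * 1.9^2 * 7
  = pi * 3.61 * 7
  = 79.39 m^3


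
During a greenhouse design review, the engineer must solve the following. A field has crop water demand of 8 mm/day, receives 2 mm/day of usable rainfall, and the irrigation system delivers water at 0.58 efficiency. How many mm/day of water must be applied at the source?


IWR = (ETc - Pe) / Ea
    = (8 - 2) / 0.58
    = 6 / 0.58
    = 10.34 mm/day


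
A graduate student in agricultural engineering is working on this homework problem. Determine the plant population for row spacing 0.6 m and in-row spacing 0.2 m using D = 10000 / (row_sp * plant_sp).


D = 10000 / (row_sp * plant_sp)
  = 10000 / (0.6 * 0.2)
  = 10000 / 0.1200
  = 83333.33 plants/ha


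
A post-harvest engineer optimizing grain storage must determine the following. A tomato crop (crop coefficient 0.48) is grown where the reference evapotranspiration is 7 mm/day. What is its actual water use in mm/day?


ETc = Kc * ET0
    = 0.48 * 7
    = 3.36 mm/day


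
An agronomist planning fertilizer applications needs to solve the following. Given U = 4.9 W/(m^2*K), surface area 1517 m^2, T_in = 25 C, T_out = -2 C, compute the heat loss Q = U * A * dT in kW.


dT = 25 - (-2) = 27 K
Q = U * A * dT
  = 4.9 * 1517 * 27
  = 200699.10 W = 200.70 kW


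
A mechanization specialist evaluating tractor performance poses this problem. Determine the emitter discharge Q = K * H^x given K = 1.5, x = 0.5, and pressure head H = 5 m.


Q = K * H^x
  = 1.5 * 5^0.5
  = 1.5 * 2.2361
  = 3.35 L/h


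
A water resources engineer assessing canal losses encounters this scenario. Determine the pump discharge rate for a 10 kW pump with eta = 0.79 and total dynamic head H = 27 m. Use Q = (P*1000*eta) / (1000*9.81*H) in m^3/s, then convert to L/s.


Q = (P * 1000 * eta) / (rho * g * H)
  = (10 * 1000 * 0.79) / (1000 * 9.81 * 27)
  = 7900 / 264870
  = 0.02983 m^3/s = 29.83 L/s


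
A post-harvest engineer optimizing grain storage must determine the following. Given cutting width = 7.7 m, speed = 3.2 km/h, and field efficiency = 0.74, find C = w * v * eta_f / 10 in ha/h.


C = w * v * eta_f / 10
  = 7.7 * 3.2 * 0.74 / 10
  = 18.23 / 10
  = 1.82 ha/h


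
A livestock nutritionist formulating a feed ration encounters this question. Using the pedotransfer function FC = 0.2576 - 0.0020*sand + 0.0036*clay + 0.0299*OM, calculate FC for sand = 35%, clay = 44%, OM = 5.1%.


FC = 0.2576 - 0.0020*35 + 0.0036*44 + 0.0299*5.1
   = 0.2576 - 0.0700 + 0.1584 + 0.1525
   = 0.4985


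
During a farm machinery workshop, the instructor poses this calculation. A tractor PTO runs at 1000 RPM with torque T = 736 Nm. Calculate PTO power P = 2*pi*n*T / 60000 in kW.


P = 2*pi*n*T / 60000
  = 2*pi * 1000 * 736 / 60000
  = 4624424.39 / 60000
  = 77.07 kW


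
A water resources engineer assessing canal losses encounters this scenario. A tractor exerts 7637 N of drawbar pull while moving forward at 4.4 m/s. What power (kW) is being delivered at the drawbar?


P = F * v / 1000
  = 7637 * 4.4 / 1000
  = 33602.80 / 1000
  = 33.60 kW


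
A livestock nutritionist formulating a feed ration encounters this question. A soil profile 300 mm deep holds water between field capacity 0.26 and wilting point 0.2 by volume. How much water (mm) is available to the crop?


AW = (FC - WP) * D
   = (0.26 - 0.2) * 300
   = 0.06 * 300
   = 18 mm


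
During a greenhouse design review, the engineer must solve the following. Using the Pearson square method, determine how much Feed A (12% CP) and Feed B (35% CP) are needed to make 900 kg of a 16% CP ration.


parts_A = CP_b - target = 35 - 16 = 19
parts_B = target - CP_a = 16 - 12 = 4
total_parts = 19 + 4 = 23
Feed A = 900 * 19 / 23 = 743.48 kg
Feed B = 900 * 4 / 23 = 156.52 kg

743.48 kg


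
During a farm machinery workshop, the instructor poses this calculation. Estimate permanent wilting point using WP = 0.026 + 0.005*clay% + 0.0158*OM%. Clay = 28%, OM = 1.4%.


WP = 0.026 + 0.005*28 + 0.0158*1.4
   = 0.026 + 0.1400 + 0.0221
   = 0.1881


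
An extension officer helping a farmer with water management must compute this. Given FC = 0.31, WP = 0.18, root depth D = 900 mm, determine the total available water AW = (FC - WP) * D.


AW = (FC - WP) * D
   = (0.31 - 0.18) * 900
   = 0.13 * 900
   = 117 mm


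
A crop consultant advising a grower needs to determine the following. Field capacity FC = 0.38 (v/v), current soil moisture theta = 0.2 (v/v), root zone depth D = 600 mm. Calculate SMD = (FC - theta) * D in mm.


SMD = (FC - theta) * D
    = (0.38 - 0.2) * 600
    = 0.180 * 600
    = 108 mm


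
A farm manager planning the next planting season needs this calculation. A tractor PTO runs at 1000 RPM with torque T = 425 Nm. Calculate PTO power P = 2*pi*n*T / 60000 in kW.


P = 2*pi*n*T / 60000
  = 2*pi * 1000 * 425 / 60000
  = 2670353.76 / 60000
  = 44.51 kW


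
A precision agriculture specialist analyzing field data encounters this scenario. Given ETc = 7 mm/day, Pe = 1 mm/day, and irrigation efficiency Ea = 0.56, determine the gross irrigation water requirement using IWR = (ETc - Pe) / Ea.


IWR = (ETc - Pe) / Ea
    = (7 - 1) / 0.56
    = 6 / 0.56
    = 10.71 mm/day


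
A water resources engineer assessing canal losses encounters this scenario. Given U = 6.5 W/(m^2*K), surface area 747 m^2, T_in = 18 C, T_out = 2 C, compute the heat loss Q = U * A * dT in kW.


dT = 18 - (2) = 16 K
Q = U * A * dT
  = 6.5 * 747 * 16
  = 77688 W = 77.69 kW


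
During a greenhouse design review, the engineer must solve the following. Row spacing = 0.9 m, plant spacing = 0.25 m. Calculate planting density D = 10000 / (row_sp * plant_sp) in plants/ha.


D = 10000 / (row_sp * plant_sp)
  = 10000 / (0.9 * 0.25)
  = 10000 / 0.2250
  = 44444.44 plants/ha


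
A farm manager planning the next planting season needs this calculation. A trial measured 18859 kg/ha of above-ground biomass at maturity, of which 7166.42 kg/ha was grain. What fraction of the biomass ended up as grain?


HI = grain_yield / biomass
   = 7166.42 / 18859
   = 0.38


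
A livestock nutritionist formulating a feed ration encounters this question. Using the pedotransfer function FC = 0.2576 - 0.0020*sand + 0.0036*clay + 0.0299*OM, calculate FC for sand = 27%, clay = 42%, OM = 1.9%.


FC = 0.2576 - 0.0020*27 + 0.0036*42 + 0.0299*1.9
   = 0.2576 - 0.0540 + 0.1512 + 0.0568
   = 0.4116


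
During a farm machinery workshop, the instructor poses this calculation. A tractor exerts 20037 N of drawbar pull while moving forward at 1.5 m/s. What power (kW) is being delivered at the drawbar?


P = F * v / 1000
  = 20037 * 1.5 / 1000
  = 30055.50 / 1000
  = 30.06 kW


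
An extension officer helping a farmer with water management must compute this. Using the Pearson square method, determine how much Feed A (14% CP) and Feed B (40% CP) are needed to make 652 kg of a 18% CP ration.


parts_A = CP_b - target = 40 - 18 = 22
parts_B = target - CP_a = 18 - 14 = 4
total_parts = 22 + 4 = 26
Feed A = 652 * 22 / 26 = 551.69 kg
Feed B = 652 * 4 / 26 = 100.31 kg

551.69 kg


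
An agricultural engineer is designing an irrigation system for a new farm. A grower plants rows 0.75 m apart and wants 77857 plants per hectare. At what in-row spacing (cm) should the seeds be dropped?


spacing = 10000 / (row_sp * density)
        = 10000 / (0.75 * 77857)
        = 10000 / 58392.75
        = 0.17125 m = 17.13 cm


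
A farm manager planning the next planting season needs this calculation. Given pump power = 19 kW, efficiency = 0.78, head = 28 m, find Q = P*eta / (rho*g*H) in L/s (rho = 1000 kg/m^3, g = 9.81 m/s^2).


Q = (P * 1000 * eta) / (rho * g * H)
  = (19 * 1000 * 0.78) / (1000 * 9.81 * 28)
  = 14820 / 274680
  = 0.05395 m^3/s = 53.95 L/s


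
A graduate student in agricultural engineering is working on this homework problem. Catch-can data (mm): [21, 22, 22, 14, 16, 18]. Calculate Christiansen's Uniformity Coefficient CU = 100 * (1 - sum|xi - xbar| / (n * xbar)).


xbar = 113 / 6 = 18.833
sum|xi - xbar| = 17
CU = 100 * (1 - 17 / (6 * 18.833))
   = 100 * (1 - 0.1504)
   = 84.96%


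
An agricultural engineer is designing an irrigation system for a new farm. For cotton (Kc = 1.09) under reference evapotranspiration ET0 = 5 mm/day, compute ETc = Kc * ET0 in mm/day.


ETc = Kc * ET0
    = 1.09 * 5
    = 5.45 mm/day


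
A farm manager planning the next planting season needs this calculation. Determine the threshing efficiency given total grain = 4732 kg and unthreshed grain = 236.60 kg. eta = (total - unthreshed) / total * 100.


eta = (total - unthreshed) / total * 100
    = (4732 - 236.60) / 4732 * 100
    = 4495.40 / 4732 * 100
    = 95%


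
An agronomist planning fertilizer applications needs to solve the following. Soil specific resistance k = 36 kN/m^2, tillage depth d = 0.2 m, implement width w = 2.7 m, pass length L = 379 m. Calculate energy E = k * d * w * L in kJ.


E = k * d * w * L
  = 36 * 0.2 * 2.7 * 379
  = 7367.76 kJ


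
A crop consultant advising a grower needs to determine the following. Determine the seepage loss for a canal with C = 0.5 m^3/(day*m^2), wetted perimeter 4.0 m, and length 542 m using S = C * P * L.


S = C * P * L
  = 0.5 * 4.0 * 542
  = 1084 m^3/day


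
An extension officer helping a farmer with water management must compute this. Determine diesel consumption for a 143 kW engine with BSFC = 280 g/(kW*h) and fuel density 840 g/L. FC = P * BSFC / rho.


FC = P * BSFC / rho_fuel
   = 143 * 280 / 840
   = 40040 / 840
   = 47.67 L/h


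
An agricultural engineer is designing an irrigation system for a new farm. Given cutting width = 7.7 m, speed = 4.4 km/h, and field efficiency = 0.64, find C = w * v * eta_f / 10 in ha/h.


C = w * v * eta_f / 10
  = 7.7 * 4.4 * 0.64 / 10
  = 21.68 / 10
  = 2.17 ha/h


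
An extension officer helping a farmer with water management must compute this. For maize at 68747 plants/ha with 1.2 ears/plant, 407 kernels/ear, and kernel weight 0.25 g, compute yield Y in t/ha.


Y = density * ears * kernels * kw
  = 68747 * 1.2 * 407 * 0.25 g/ha
  = 8394008.70 g/ha
  = 8394.01 kg/ha = 8.39 t/ha


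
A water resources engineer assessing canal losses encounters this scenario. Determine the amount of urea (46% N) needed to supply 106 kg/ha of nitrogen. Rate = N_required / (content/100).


Rate = N_required / (N_content / 100)
     = 106 / (46 / 100)
     = 106 / 0.46
     = 230.43 kg/ha


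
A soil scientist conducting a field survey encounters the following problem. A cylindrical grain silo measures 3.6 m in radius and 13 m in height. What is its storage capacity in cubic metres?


V = pi * r^2 * h
  = pi * 3.6^2 * 13
  = pi * 12.96 * 13
  = 529.30 m^3


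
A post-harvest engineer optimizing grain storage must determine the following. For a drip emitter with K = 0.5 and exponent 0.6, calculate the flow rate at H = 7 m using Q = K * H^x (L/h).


Q = K * H^x
  = 0.5 * 7^0.6
  = 0.5 * 3.2141
  = 1.61 L/h


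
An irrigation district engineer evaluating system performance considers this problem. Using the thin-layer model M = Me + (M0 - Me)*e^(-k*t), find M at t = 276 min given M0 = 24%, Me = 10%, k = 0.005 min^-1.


M = Me + (M0 - Me) * e^(-k*t)
  = 10 + (24 - 10) * e^(-0.005*276)
  = 10 + 14 * e^(-1.380)
  = 10 + 14 * 0.25158
  = 10 + 3.5221
  = 13.52%


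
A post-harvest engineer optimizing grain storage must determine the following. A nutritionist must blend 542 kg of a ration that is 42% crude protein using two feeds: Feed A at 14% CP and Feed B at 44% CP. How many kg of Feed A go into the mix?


parts_A = CP_b - target = 44 - 42 = 2
parts_B = target - CP_a = 42 - 14 = 28
total_parts = 2 + 28 = 30
Feed A = 542 * 2 / 30 = 36.13 kg
Feed B = 542 * 28 / 30 = 505.87 kg

36.13 kg


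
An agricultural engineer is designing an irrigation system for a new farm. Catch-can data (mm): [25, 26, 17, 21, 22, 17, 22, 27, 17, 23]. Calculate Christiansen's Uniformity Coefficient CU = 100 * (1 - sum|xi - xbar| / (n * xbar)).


xbar = 217 / 10 = 21.700
sum|xi - xbar| = 29.600
CU = 100 * (1 - 29.600 / (10 * 21.700))
   = 100 * (1 - 0.1364)
   = 86.36%


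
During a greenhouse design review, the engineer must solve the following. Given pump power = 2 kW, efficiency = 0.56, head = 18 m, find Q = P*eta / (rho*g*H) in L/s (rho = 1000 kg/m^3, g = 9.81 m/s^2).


Q = (P * 1000 * eta) / (rho * g * H)
  = (2 * 1000 * 0.56) / (1000 * 9.81 * 18)
  = 1120 / 176580
  = 0.00634 m^3/s = 6.34 L/s


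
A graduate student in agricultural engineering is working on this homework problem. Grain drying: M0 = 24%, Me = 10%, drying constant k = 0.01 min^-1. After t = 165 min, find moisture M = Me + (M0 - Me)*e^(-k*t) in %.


M = Me + (M0 - Me) * e^(-k*t)
  = 10 + (24 - 10) * e^(-0.01*165)
  = 10 + 14 * e^(-1.650)
  = 10 + 14 * 0.19205
  = 10 + 2.6887
  = 12.69%


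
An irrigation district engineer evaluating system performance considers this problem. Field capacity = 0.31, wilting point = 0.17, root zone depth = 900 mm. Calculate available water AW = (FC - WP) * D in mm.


AW = (FC - WP) * D
   = (0.31 - 0.17) * 900
   = 0.14 * 900
   = 126 mm


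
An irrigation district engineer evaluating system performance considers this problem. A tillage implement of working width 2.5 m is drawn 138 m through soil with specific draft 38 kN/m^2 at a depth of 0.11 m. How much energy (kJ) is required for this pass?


E = k * d * w * L
  = 38 * 0.11 * 2.5 * 138
  = 1442.10 kJ


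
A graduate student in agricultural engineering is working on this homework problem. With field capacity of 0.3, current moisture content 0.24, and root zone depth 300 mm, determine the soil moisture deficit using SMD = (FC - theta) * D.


SMD = (FC - theta) * D
    = (0.3 - 0.24) * 300
    = 0.060 * 300
    = 18 mm


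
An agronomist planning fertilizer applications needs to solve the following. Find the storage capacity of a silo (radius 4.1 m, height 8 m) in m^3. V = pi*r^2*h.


V = pi * r^2 * h
  = pi * 4.1^2 * 8
  = pi * 16.81 * 8
  = 422.48 m^3


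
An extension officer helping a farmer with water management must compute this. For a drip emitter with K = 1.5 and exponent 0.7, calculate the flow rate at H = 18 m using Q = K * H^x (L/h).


Q = K * H^x
  = 1.5 * 18^0.7
  = 1.5 * 7.5629
  = 11.34 L/h


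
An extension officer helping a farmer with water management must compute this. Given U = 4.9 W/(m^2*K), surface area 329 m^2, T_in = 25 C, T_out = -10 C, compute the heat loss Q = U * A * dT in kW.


dT = 25 - (-10) = 35 K
Q = U * A * dT
  = 4.9 * 329 * 35
  = 56423.50 W = 56.42 kW


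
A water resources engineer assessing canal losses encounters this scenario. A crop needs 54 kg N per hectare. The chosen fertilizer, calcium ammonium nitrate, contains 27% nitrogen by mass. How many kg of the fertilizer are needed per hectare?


Rate = N_required / (N_content / 100)
     = 54 / (27 / 100)
     = 54 / 0.27
     = 200 kg/ha


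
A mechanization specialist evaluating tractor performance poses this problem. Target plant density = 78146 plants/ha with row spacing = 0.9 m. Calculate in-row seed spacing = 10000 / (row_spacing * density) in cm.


spacing = 10000 / (row_sp * density)
        = 10000 / (0.9 * 78146)
        = 10000 / 70331.40
        = 0.14218 m = 14.22 cm
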